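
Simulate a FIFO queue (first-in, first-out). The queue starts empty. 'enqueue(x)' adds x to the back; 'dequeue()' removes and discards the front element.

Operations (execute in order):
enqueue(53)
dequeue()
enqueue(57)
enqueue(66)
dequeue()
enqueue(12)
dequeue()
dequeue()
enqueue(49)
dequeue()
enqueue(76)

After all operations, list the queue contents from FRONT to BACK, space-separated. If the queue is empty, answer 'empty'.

enqueue(53): [53]
dequeue(): []
enqueue(57): [57]
enqueue(66): [57, 66]
dequeue(): [66]
enqueue(12): [66, 12]
dequeue(): [12]
dequeue(): []
enqueue(49): [49]
dequeue(): []
enqueue(76): [76]

Answer: 76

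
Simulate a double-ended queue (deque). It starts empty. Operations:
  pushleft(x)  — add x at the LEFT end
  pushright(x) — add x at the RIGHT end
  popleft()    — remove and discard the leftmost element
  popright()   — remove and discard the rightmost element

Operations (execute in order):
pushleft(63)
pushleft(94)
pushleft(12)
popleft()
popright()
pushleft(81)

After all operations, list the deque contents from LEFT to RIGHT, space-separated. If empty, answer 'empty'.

Answer: 81 94

Derivation:
pushleft(63): [63]
pushleft(94): [94, 63]
pushleft(12): [12, 94, 63]
popleft(): [94, 63]
popright(): [94]
pushleft(81): [81, 94]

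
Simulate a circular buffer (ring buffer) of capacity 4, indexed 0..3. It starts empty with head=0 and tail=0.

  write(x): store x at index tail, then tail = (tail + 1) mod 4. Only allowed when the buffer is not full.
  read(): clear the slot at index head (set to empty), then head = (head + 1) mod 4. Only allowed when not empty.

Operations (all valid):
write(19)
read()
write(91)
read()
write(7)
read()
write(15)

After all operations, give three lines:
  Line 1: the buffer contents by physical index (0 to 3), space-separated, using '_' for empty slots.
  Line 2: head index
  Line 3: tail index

Answer: _ _ _ 15
3
0

Derivation:
write(19): buf=[19 _ _ _], head=0, tail=1, size=1
read(): buf=[_ _ _ _], head=1, tail=1, size=0
write(91): buf=[_ 91 _ _], head=1, tail=2, size=1
read(): buf=[_ _ _ _], head=2, tail=2, size=0
write(7): buf=[_ _ 7 _], head=2, tail=3, size=1
read(): buf=[_ _ _ _], head=3, tail=3, size=0
write(15): buf=[_ _ _ 15], head=3, tail=0, size=1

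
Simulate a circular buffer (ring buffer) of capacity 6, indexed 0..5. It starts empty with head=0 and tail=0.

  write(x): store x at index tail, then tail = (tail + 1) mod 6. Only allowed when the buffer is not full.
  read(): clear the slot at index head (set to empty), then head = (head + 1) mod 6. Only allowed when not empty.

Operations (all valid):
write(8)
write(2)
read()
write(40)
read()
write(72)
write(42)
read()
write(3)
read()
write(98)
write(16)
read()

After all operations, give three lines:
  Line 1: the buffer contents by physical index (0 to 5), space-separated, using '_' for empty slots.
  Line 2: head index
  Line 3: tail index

write(8): buf=[8 _ _ _ _ _], head=0, tail=1, size=1
write(2): buf=[8 2 _ _ _ _], head=0, tail=2, size=2
read(): buf=[_ 2 _ _ _ _], head=1, tail=2, size=1
write(40): buf=[_ 2 40 _ _ _], head=1, tail=3, size=2
read(): buf=[_ _ 40 _ _ _], head=2, tail=3, size=1
write(72): buf=[_ _ 40 72 _ _], head=2, tail=4, size=2
write(42): buf=[_ _ 40 72 42 _], head=2, tail=5, size=3
read(): buf=[_ _ _ 72 42 _], head=3, tail=5, size=2
write(3): buf=[_ _ _ 72 42 3], head=3, tail=0, size=3
read(): buf=[_ _ _ _ 42 3], head=4, tail=0, size=2
write(98): buf=[98 _ _ _ 42 3], head=4, tail=1, size=3
write(16): buf=[98 16 _ _ 42 3], head=4, tail=2, size=4
read(): buf=[98 16 _ _ _ 3], head=5, tail=2, size=3

Answer: 98 16 _ _ _ 3
5
2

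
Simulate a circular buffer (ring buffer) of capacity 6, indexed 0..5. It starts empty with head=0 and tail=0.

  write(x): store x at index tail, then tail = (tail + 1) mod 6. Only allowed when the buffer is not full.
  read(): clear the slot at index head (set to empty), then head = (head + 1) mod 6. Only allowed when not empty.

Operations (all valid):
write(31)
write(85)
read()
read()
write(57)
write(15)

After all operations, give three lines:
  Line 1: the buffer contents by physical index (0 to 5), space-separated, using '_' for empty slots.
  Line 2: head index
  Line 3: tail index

write(31): buf=[31 _ _ _ _ _], head=0, tail=1, size=1
write(85): buf=[31 85 _ _ _ _], head=0, tail=2, size=2
read(): buf=[_ 85 _ _ _ _], head=1, tail=2, size=1
read(): buf=[_ _ _ _ _ _], head=2, tail=2, size=0
write(57): buf=[_ _ 57 _ _ _], head=2, tail=3, size=1
write(15): buf=[_ _ 57 15 _ _], head=2, tail=4, size=2

Answer: _ _ 57 15 _ _
2
4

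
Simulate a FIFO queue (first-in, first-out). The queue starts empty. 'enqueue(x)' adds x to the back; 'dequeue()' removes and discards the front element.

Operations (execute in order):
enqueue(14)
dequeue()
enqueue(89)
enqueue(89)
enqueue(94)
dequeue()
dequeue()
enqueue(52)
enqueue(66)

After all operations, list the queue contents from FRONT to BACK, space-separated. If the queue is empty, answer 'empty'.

Answer: 94 52 66

Derivation:
enqueue(14): [14]
dequeue(): []
enqueue(89): [89]
enqueue(89): [89, 89]
enqueue(94): [89, 89, 94]
dequeue(): [89, 94]
dequeue(): [94]
enqueue(52): [94, 52]
enqueue(66): [94, 52, 66]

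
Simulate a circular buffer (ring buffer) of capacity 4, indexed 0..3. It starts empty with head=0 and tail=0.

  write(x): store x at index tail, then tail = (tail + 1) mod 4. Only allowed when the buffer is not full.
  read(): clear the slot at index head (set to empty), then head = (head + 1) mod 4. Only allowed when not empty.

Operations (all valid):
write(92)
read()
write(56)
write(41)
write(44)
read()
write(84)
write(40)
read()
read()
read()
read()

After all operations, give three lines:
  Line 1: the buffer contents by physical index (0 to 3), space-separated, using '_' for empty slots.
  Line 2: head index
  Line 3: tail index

Answer: _ _ _ _
2
2

Derivation:
write(92): buf=[92 _ _ _], head=0, tail=1, size=1
read(): buf=[_ _ _ _], head=1, tail=1, size=0
write(56): buf=[_ 56 _ _], head=1, tail=2, size=1
write(41): buf=[_ 56 41 _], head=1, tail=3, size=2
write(44): buf=[_ 56 41 44], head=1, tail=0, size=3
read(): buf=[_ _ 41 44], head=2, tail=0, size=2
write(84): buf=[84 _ 41 44], head=2, tail=1, size=3
write(40): buf=[84 40 41 44], head=2, tail=2, size=4
read(): buf=[84 40 _ 44], head=3, tail=2, size=3
read(): buf=[84 40 _ _], head=0, tail=2, size=2
read(): buf=[_ 40 _ _], head=1, tail=2, size=1
read(): buf=[_ _ _ _], head=2, tail=2, size=0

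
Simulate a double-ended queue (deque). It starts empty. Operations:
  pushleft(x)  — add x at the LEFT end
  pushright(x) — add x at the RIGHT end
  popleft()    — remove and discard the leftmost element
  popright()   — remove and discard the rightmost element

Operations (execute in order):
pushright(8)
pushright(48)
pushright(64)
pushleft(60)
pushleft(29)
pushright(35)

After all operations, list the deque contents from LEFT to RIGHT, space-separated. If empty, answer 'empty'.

pushright(8): [8]
pushright(48): [8, 48]
pushright(64): [8, 48, 64]
pushleft(60): [60, 8, 48, 64]
pushleft(29): [29, 60, 8, 48, 64]
pushright(35): [29, 60, 8, 48, 64, 35]

Answer: 29 60 8 48 64 35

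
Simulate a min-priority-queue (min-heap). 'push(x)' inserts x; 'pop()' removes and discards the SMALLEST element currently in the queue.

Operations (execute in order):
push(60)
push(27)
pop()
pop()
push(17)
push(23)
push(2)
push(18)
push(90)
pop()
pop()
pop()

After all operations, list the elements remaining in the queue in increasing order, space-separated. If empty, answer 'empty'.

push(60): heap contents = [60]
push(27): heap contents = [27, 60]
pop() → 27: heap contents = [60]
pop() → 60: heap contents = []
push(17): heap contents = [17]
push(23): heap contents = [17, 23]
push(2): heap contents = [2, 17, 23]
push(18): heap contents = [2, 17, 18, 23]
push(90): heap contents = [2, 17, 18, 23, 90]
pop() → 2: heap contents = [17, 18, 23, 90]
pop() → 17: heap contents = [18, 23, 90]
pop() → 18: heap contents = [23, 90]

Answer: 23 90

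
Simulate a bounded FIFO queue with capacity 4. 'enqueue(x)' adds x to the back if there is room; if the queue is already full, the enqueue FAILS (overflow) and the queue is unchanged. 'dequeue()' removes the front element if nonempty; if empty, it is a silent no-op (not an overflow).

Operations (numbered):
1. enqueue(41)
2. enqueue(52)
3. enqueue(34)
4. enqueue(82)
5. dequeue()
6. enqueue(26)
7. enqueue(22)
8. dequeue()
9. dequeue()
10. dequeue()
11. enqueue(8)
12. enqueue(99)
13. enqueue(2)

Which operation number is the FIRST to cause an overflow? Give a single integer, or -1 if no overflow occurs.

Answer: 7

Derivation:
1. enqueue(41): size=1
2. enqueue(52): size=2
3. enqueue(34): size=3
4. enqueue(82): size=4
5. dequeue(): size=3
6. enqueue(26): size=4
7. enqueue(22): size=4=cap → OVERFLOW (fail)
8. dequeue(): size=3
9. dequeue(): size=2
10. dequeue(): size=1
11. enqueue(8): size=2
12. enqueue(99): size=3
13. enqueue(2): size=4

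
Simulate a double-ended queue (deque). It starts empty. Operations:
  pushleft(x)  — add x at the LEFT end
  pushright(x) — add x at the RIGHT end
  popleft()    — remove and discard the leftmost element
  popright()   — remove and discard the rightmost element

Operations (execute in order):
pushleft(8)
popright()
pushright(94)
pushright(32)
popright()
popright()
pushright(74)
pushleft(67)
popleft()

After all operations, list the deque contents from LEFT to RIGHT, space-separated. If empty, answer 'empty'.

Answer: 74

Derivation:
pushleft(8): [8]
popright(): []
pushright(94): [94]
pushright(32): [94, 32]
popright(): [94]
popright(): []
pushright(74): [74]
pushleft(67): [67, 74]
popleft(): [74]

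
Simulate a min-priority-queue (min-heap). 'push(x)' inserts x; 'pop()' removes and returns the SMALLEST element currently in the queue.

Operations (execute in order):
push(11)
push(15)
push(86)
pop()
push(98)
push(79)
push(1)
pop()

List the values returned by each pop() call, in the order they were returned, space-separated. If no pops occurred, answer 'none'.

push(11): heap contents = [11]
push(15): heap contents = [11, 15]
push(86): heap contents = [11, 15, 86]
pop() → 11: heap contents = [15, 86]
push(98): heap contents = [15, 86, 98]
push(79): heap contents = [15, 79, 86, 98]
push(1): heap contents = [1, 15, 79, 86, 98]
pop() → 1: heap contents = [15, 79, 86, 98]

Answer: 11 1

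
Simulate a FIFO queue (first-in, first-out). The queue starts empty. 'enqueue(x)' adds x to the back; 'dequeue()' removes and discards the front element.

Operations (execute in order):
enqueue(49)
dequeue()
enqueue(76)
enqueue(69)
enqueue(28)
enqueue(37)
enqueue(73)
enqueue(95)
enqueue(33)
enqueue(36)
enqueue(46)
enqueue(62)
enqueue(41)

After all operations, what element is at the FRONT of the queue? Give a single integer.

enqueue(49): queue = [49]
dequeue(): queue = []
enqueue(76): queue = [76]
enqueue(69): queue = [76, 69]
enqueue(28): queue = [76, 69, 28]
enqueue(37): queue = [76, 69, 28, 37]
enqueue(73): queue = [76, 69, 28, 37, 73]
enqueue(95): queue = [76, 69, 28, 37, 73, 95]
enqueue(33): queue = [76, 69, 28, 37, 73, 95, 33]
enqueue(36): queue = [76, 69, 28, 37, 73, 95, 33, 36]
enqueue(46): queue = [76, 69, 28, 37, 73, 95, 33, 36, 46]
enqueue(62): queue = [76, 69, 28, 37, 73, 95, 33, 36, 46, 62]
enqueue(41): queue = [76, 69, 28, 37, 73, 95, 33, 36, 46, 62, 41]

Answer: 76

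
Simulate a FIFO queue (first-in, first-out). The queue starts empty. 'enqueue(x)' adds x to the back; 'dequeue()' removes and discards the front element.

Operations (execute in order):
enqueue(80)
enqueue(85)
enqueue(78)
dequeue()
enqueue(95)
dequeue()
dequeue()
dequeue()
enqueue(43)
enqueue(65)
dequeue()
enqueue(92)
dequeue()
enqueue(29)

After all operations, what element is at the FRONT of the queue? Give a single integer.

Answer: 92

Derivation:
enqueue(80): queue = [80]
enqueue(85): queue = [80, 85]
enqueue(78): queue = [80, 85, 78]
dequeue(): queue = [85, 78]
enqueue(95): queue = [85, 78, 95]
dequeue(): queue = [78, 95]
dequeue(): queue = [95]
dequeue(): queue = []
enqueue(43): queue = [43]
enqueue(65): queue = [43, 65]
dequeue(): queue = [65]
enqueue(92): queue = [65, 92]
dequeue(): queue = [92]
enqueue(29): queue = [92, 29]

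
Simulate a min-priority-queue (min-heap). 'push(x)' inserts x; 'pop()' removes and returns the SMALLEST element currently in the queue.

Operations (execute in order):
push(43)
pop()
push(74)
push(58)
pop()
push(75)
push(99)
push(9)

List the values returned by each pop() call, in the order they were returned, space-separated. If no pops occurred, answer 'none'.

Answer: 43 58

Derivation:
push(43): heap contents = [43]
pop() → 43: heap contents = []
push(74): heap contents = [74]
push(58): heap contents = [58, 74]
pop() → 58: heap contents = [74]
push(75): heap contents = [74, 75]
push(99): heap contents = [74, 75, 99]
push(9): heap contents = [9, 74, 75, 99]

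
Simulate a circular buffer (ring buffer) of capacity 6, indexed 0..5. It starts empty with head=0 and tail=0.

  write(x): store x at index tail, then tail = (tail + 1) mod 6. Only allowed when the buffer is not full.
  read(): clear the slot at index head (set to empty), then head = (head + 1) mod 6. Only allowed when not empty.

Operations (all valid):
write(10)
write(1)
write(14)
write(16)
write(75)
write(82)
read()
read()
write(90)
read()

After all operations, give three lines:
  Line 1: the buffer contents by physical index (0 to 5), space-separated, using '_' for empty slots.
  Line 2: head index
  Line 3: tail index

write(10): buf=[10 _ _ _ _ _], head=0, tail=1, size=1
write(1): buf=[10 1 _ _ _ _], head=0, tail=2, size=2
write(14): buf=[10 1 14 _ _ _], head=0, tail=3, size=3
write(16): buf=[10 1 14 16 _ _], head=0, tail=4, size=4
write(75): buf=[10 1 14 16 75 _], head=0, tail=5, size=5
write(82): buf=[10 1 14 16 75 82], head=0, tail=0, size=6
read(): buf=[_ 1 14 16 75 82], head=1, tail=0, size=5
read(): buf=[_ _ 14 16 75 82], head=2, tail=0, size=4
write(90): buf=[90 _ 14 16 75 82], head=2, tail=1, size=5
read(): buf=[90 _ _ 16 75 82], head=3, tail=1, size=4

Answer: 90 _ _ 16 75 82
3
1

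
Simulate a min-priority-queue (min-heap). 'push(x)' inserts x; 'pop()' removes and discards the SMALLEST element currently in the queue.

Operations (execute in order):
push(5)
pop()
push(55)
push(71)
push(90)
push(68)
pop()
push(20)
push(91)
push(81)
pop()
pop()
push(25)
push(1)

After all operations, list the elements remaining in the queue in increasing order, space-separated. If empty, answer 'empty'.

Answer: 1 25 71 81 90 91

Derivation:
push(5): heap contents = [5]
pop() → 5: heap contents = []
push(55): heap contents = [55]
push(71): heap contents = [55, 71]
push(90): heap contents = [55, 71, 90]
push(68): heap contents = [55, 68, 71, 90]
pop() → 55: heap contents = [68, 71, 90]
push(20): heap contents = [20, 68, 71, 90]
push(91): heap contents = [20, 68, 71, 90, 91]
push(81): heap contents = [20, 68, 71, 81, 90, 91]
pop() → 20: heap contents = [68, 71, 81, 90, 91]
pop() → 68: heap contents = [71, 81, 90, 91]
push(25): heap contents = [25, 71, 81, 90, 91]
push(1): heap contents = [1, 25, 71, 81, 90, 91]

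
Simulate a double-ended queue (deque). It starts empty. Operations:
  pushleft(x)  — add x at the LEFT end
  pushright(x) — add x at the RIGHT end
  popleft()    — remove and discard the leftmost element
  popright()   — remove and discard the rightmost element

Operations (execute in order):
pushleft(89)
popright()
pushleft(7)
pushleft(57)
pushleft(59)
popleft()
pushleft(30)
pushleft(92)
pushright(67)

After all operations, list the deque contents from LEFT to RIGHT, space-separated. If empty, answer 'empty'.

pushleft(89): [89]
popright(): []
pushleft(7): [7]
pushleft(57): [57, 7]
pushleft(59): [59, 57, 7]
popleft(): [57, 7]
pushleft(30): [30, 57, 7]
pushleft(92): [92, 30, 57, 7]
pushright(67): [92, 30, 57, 7, 67]

Answer: 92 30 57 7 67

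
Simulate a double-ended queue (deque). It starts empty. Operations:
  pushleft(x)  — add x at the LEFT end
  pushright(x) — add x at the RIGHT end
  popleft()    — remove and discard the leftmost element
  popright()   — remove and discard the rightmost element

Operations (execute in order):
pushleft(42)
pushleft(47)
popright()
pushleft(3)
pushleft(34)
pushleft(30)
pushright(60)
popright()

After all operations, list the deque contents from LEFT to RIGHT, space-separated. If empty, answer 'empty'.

Answer: 30 34 3 47

Derivation:
pushleft(42): [42]
pushleft(47): [47, 42]
popright(): [47]
pushleft(3): [3, 47]
pushleft(34): [34, 3, 47]
pushleft(30): [30, 34, 3, 47]
pushright(60): [30, 34, 3, 47, 60]
popright(): [30, 34, 3, 47]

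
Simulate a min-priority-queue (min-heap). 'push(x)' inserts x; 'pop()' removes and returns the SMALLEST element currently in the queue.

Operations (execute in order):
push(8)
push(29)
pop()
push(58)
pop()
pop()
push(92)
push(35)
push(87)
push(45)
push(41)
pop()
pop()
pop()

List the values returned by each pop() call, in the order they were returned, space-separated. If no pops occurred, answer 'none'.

Answer: 8 29 58 35 41 45

Derivation:
push(8): heap contents = [8]
push(29): heap contents = [8, 29]
pop() → 8: heap contents = [29]
push(58): heap contents = [29, 58]
pop() → 29: heap contents = [58]
pop() → 58: heap contents = []
push(92): heap contents = [92]
push(35): heap contents = [35, 92]
push(87): heap contents = [35, 87, 92]
push(45): heap contents = [35, 45, 87, 92]
push(41): heap contents = [35, 41, 45, 87, 92]
pop() → 35: heap contents = [41, 45, 87, 92]
pop() → 41: heap contents = [45, 87, 92]
pop() → 45: heap contents = [87, 92]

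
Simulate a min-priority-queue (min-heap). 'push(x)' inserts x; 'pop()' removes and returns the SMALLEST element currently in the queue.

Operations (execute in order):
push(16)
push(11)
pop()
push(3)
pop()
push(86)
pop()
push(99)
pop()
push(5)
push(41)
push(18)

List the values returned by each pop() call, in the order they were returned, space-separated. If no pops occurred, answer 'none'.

push(16): heap contents = [16]
push(11): heap contents = [11, 16]
pop() → 11: heap contents = [16]
push(3): heap contents = [3, 16]
pop() → 3: heap contents = [16]
push(86): heap contents = [16, 86]
pop() → 16: heap contents = [86]
push(99): heap contents = [86, 99]
pop() → 86: heap contents = [99]
push(5): heap contents = [5, 99]
push(41): heap contents = [5, 41, 99]
push(18): heap contents = [5, 18, 41, 99]

Answer: 11 3 16 86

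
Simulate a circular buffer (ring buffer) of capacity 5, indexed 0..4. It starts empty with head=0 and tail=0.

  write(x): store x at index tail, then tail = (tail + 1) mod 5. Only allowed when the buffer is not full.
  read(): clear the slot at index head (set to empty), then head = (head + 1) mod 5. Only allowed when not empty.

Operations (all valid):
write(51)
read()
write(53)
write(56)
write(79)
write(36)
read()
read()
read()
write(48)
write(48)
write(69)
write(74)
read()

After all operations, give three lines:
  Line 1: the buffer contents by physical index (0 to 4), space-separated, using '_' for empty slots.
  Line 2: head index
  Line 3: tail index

write(51): buf=[51 _ _ _ _], head=0, tail=1, size=1
read(): buf=[_ _ _ _ _], head=1, tail=1, size=0
write(53): buf=[_ 53 _ _ _], head=1, tail=2, size=1
write(56): buf=[_ 53 56 _ _], head=1, tail=3, size=2
write(79): buf=[_ 53 56 79 _], head=1, tail=4, size=3
write(36): buf=[_ 53 56 79 36], head=1, tail=0, size=4
read(): buf=[_ _ 56 79 36], head=2, tail=0, size=3
read(): buf=[_ _ _ 79 36], head=3, tail=0, size=2
read(): buf=[_ _ _ _ 36], head=4, tail=0, size=1
write(48): buf=[48 _ _ _ 36], head=4, tail=1, size=2
write(48): buf=[48 48 _ _ 36], head=4, tail=2, size=3
write(69): buf=[48 48 69 _ 36], head=4, tail=3, size=4
write(74): buf=[48 48 69 74 36], head=4, tail=4, size=5
read(): buf=[48 48 69 74 _], head=0, tail=4, size=4

Answer: 48 48 69 74 _
0
4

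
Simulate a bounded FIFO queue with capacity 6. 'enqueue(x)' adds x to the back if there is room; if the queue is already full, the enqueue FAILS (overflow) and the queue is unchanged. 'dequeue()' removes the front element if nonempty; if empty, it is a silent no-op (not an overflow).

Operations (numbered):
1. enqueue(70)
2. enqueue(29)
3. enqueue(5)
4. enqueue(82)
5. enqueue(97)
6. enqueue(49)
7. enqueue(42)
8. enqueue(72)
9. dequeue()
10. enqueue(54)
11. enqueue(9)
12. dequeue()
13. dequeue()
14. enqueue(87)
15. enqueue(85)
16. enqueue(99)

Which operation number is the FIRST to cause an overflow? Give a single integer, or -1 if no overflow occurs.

Answer: 7

Derivation:
1. enqueue(70): size=1
2. enqueue(29): size=2
3. enqueue(5): size=3
4. enqueue(82): size=4
5. enqueue(97): size=5
6. enqueue(49): size=6
7. enqueue(42): size=6=cap → OVERFLOW (fail)
8. enqueue(72): size=6=cap → OVERFLOW (fail)
9. dequeue(): size=5
10. enqueue(54): size=6
11. enqueue(9): size=6=cap → OVERFLOW (fail)
12. dequeue(): size=5
13. dequeue(): size=4
14. enqueue(87): size=5
15. enqueue(85): size=6
16. enqueue(99): size=6=cap → OVERFLOW (fail)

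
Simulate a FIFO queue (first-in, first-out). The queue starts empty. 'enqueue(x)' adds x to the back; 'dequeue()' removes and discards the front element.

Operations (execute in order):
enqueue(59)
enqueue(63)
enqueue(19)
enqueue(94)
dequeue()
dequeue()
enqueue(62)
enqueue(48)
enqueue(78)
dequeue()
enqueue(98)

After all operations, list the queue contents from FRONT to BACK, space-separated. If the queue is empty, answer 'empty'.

Answer: 94 62 48 78 98

Derivation:
enqueue(59): [59]
enqueue(63): [59, 63]
enqueue(19): [59, 63, 19]
enqueue(94): [59, 63, 19, 94]
dequeue(): [63, 19, 94]
dequeue(): [19, 94]
enqueue(62): [19, 94, 62]
enqueue(48): [19, 94, 62, 48]
enqueue(78): [19, 94, 62, 48, 78]
dequeue(): [94, 62, 48, 78]
enqueue(98): [94, 62, 48, 78, 98]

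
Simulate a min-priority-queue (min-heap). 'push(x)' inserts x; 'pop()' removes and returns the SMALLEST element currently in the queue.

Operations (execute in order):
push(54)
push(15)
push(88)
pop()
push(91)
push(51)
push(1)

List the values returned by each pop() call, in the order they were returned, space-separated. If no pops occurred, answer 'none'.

push(54): heap contents = [54]
push(15): heap contents = [15, 54]
push(88): heap contents = [15, 54, 88]
pop() → 15: heap contents = [54, 88]
push(91): heap contents = [54, 88, 91]
push(51): heap contents = [51, 54, 88, 91]
push(1): heap contents = [1, 51, 54, 88, 91]

Answer: 15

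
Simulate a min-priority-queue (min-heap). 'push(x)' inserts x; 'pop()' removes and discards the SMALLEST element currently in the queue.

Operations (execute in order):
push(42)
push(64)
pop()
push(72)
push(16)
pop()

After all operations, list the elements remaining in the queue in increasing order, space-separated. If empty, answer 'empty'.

Answer: 64 72

Derivation:
push(42): heap contents = [42]
push(64): heap contents = [42, 64]
pop() → 42: heap contents = [64]
push(72): heap contents = [64, 72]
push(16): heap contents = [16, 64, 72]
pop() → 16: heap contents = [64, 72]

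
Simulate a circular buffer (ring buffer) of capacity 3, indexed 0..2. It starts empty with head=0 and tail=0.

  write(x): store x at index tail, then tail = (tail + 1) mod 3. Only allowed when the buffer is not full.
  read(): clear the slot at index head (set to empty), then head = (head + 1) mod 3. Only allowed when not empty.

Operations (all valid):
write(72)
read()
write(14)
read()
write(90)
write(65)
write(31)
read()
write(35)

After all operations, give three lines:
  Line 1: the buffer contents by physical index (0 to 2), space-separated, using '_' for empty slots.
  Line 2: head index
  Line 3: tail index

write(72): buf=[72 _ _], head=0, tail=1, size=1
read(): buf=[_ _ _], head=1, tail=1, size=0
write(14): buf=[_ 14 _], head=1, tail=2, size=1
read(): buf=[_ _ _], head=2, tail=2, size=0
write(90): buf=[_ _ 90], head=2, tail=0, size=1
write(65): buf=[65 _ 90], head=2, tail=1, size=2
write(31): buf=[65 31 90], head=2, tail=2, size=3
read(): buf=[65 31 _], head=0, tail=2, size=2
write(35): buf=[65 31 35], head=0, tail=0, size=3

Answer: 65 31 35
0
0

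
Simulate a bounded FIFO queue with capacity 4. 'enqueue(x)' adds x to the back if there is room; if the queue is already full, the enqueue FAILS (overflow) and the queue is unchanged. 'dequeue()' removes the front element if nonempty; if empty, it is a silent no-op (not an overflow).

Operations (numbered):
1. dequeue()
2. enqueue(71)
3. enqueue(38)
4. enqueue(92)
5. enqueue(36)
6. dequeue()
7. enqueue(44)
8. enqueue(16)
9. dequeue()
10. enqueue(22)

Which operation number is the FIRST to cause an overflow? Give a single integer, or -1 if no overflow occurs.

Answer: 8

Derivation:
1. dequeue(): empty, no-op, size=0
2. enqueue(71): size=1
3. enqueue(38): size=2
4. enqueue(92): size=3
5. enqueue(36): size=4
6. dequeue(): size=3
7. enqueue(44): size=4
8. enqueue(16): size=4=cap → OVERFLOW (fail)
9. dequeue(): size=3
10. enqueue(22): size=4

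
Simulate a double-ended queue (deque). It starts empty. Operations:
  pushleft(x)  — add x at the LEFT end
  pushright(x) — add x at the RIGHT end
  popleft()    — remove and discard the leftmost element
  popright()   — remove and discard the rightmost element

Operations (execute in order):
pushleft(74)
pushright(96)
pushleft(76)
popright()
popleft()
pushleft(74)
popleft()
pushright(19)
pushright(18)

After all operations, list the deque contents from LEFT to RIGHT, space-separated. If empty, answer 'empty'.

pushleft(74): [74]
pushright(96): [74, 96]
pushleft(76): [76, 74, 96]
popright(): [76, 74]
popleft(): [74]
pushleft(74): [74, 74]
popleft(): [74]
pushright(19): [74, 19]
pushright(18): [74, 19, 18]

Answer: 74 19 18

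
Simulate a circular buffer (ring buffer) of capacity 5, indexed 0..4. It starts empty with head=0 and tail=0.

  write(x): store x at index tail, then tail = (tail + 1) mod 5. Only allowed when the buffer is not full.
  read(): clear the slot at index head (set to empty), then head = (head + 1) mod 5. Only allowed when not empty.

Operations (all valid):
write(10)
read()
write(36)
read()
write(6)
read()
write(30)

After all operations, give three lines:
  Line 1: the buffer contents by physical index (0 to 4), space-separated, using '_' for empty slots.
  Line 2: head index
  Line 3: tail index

Answer: _ _ _ 30 _
3
4

Derivation:
write(10): buf=[10 _ _ _ _], head=0, tail=1, size=1
read(): buf=[_ _ _ _ _], head=1, tail=1, size=0
write(36): buf=[_ 36 _ _ _], head=1, tail=2, size=1
read(): buf=[_ _ _ _ _], head=2, tail=2, size=0
write(6): buf=[_ _ 6 _ _], head=2, tail=3, size=1
read(): buf=[_ _ _ _ _], head=3, tail=3, size=0
write(30): buf=[_ _ _ 30 _], head=3, tail=4, size=1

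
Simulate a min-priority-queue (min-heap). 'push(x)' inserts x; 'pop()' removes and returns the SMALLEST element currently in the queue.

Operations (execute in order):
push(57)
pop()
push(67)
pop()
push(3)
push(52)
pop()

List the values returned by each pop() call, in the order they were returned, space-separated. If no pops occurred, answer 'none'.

push(57): heap contents = [57]
pop() → 57: heap contents = []
push(67): heap contents = [67]
pop() → 67: heap contents = []
push(3): heap contents = [3]
push(52): heap contents = [3, 52]
pop() → 3: heap contents = [52]

Answer: 57 67 3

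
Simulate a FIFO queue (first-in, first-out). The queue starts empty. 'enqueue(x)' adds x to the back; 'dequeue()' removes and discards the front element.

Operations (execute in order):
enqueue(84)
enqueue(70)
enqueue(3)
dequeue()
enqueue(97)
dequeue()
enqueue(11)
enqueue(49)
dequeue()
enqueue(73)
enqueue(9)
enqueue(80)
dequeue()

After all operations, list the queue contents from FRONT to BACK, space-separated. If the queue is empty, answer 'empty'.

Answer: 11 49 73 9 80

Derivation:
enqueue(84): [84]
enqueue(70): [84, 70]
enqueue(3): [84, 70, 3]
dequeue(): [70, 3]
enqueue(97): [70, 3, 97]
dequeue(): [3, 97]
enqueue(11): [3, 97, 11]
enqueue(49): [3, 97, 11, 49]
dequeue(): [97, 11, 49]
enqueue(73): [97, 11, 49, 73]
enqueue(9): [97, 11, 49, 73, 9]
enqueue(80): [97, 11, 49, 73, 9, 80]
dequeue(): [11, 49, 73, 9, 80]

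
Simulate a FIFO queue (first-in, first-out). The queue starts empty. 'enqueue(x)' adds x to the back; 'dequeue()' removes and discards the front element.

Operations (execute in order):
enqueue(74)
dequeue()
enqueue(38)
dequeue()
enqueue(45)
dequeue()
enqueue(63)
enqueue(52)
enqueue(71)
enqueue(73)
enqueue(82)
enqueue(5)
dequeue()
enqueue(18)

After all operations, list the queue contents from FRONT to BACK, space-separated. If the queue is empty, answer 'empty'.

enqueue(74): [74]
dequeue(): []
enqueue(38): [38]
dequeue(): []
enqueue(45): [45]
dequeue(): []
enqueue(63): [63]
enqueue(52): [63, 52]
enqueue(71): [63, 52, 71]
enqueue(73): [63, 52, 71, 73]
enqueue(82): [63, 52, 71, 73, 82]
enqueue(5): [63, 52, 71, 73, 82, 5]
dequeue(): [52, 71, 73, 82, 5]
enqueue(18): [52, 71, 73, 82, 5, 18]

Answer: 52 71 73 82 5 18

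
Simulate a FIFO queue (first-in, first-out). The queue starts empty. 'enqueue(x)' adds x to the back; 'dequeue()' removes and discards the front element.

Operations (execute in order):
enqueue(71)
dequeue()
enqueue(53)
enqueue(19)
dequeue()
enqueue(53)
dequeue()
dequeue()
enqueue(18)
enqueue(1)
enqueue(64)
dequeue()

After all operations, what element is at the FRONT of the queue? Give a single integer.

Answer: 1

Derivation:
enqueue(71): queue = [71]
dequeue(): queue = []
enqueue(53): queue = [53]
enqueue(19): queue = [53, 19]
dequeue(): queue = [19]
enqueue(53): queue = [19, 53]
dequeue(): queue = [53]
dequeue(): queue = []
enqueue(18): queue = [18]
enqueue(1): queue = [18, 1]
enqueue(64): queue = [18, 1, 64]
dequeue(): queue = [1, 64]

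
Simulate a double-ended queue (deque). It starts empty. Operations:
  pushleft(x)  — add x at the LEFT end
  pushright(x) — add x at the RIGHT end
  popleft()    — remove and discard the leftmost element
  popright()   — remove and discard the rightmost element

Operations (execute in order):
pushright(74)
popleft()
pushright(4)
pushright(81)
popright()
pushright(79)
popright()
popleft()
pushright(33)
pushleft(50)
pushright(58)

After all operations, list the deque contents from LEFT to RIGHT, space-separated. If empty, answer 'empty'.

Answer: 50 33 58

Derivation:
pushright(74): [74]
popleft(): []
pushright(4): [4]
pushright(81): [4, 81]
popright(): [4]
pushright(79): [4, 79]
popright(): [4]
popleft(): []
pushright(33): [33]
pushleft(50): [50, 33]
pushright(58): [50, 33, 58]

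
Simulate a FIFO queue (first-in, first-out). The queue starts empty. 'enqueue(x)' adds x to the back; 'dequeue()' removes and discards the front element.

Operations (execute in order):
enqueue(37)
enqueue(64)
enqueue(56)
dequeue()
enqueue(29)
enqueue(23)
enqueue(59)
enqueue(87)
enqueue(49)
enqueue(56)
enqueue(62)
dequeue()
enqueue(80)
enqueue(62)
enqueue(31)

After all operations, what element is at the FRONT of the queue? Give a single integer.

Answer: 56

Derivation:
enqueue(37): queue = [37]
enqueue(64): queue = [37, 64]
enqueue(56): queue = [37, 64, 56]
dequeue(): queue = [64, 56]
enqueue(29): queue = [64, 56, 29]
enqueue(23): queue = [64, 56, 29, 23]
enqueue(59): queue = [64, 56, 29, 23, 59]
enqueue(87): queue = [64, 56, 29, 23, 59, 87]
enqueue(49): queue = [64, 56, 29, 23, 59, 87, 49]
enqueue(56): queue = [64, 56, 29, 23, 59, 87, 49, 56]
enqueue(62): queue = [64, 56, 29, 23, 59, 87, 49, 56, 62]
dequeue(): queue = [56, 29, 23, 59, 87, 49, 56, 62]
enqueue(80): queue = [56, 29, 23, 59, 87, 49, 56, 62, 80]
enqueue(62): queue = [56, 29, 23, 59, 87, 49, 56, 62, 80, 62]
enqueue(31): queue = [56, 29, 23, 59, 87, 49, 56, 62, 80, 62, 31]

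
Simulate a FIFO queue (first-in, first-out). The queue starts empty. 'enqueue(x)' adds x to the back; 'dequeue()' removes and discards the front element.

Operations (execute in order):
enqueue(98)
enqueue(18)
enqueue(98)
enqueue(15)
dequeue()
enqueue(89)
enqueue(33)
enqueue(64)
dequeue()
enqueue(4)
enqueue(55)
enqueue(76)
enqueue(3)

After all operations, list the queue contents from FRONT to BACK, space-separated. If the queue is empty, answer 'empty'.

enqueue(98): [98]
enqueue(18): [98, 18]
enqueue(98): [98, 18, 98]
enqueue(15): [98, 18, 98, 15]
dequeue(): [18, 98, 15]
enqueue(89): [18, 98, 15, 89]
enqueue(33): [18, 98, 15, 89, 33]
enqueue(64): [18, 98, 15, 89, 33, 64]
dequeue(): [98, 15, 89, 33, 64]
enqueue(4): [98, 15, 89, 33, 64, 4]
enqueue(55): [98, 15, 89, 33, 64, 4, 55]
enqueue(76): [98, 15, 89, 33, 64, 4, 55, 76]
enqueue(3): [98, 15, 89, 33, 64, 4, 55, 76, 3]

Answer: 98 15 89 33 64 4 55 76 3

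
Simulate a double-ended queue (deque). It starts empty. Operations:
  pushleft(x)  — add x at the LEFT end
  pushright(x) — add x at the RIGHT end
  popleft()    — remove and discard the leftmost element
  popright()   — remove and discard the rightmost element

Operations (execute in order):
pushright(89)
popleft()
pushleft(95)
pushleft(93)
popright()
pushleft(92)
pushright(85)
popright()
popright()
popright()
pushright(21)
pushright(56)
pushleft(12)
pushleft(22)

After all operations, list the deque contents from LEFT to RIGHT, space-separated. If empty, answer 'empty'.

Answer: 22 12 21 56

Derivation:
pushright(89): [89]
popleft(): []
pushleft(95): [95]
pushleft(93): [93, 95]
popright(): [93]
pushleft(92): [92, 93]
pushright(85): [92, 93, 85]
popright(): [92, 93]
popright(): [92]
popright(): []
pushright(21): [21]
pushright(56): [21, 56]
pushleft(12): [12, 21, 56]
pushleft(22): [22, 12, 21, 56]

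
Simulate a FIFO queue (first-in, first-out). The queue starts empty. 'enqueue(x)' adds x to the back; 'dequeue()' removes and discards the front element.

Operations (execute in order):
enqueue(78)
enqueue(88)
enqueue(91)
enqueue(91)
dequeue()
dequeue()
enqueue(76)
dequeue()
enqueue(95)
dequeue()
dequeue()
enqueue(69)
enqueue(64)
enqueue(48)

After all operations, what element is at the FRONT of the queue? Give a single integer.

enqueue(78): queue = [78]
enqueue(88): queue = [78, 88]
enqueue(91): queue = [78, 88, 91]
enqueue(91): queue = [78, 88, 91, 91]
dequeue(): queue = [88, 91, 91]
dequeue(): queue = [91, 91]
enqueue(76): queue = [91, 91, 76]
dequeue(): queue = [91, 76]
enqueue(95): queue = [91, 76, 95]
dequeue(): queue = [76, 95]
dequeue(): queue = [95]
enqueue(69): queue = [95, 69]
enqueue(64): queue = [95, 69, 64]
enqueue(48): queue = [95, 69, 64, 48]

Answer: 95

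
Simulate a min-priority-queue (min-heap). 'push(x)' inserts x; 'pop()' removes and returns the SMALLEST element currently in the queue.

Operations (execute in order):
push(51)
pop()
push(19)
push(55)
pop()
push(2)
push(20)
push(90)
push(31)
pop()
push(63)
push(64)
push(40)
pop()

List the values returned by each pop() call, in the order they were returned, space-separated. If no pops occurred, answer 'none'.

push(51): heap contents = [51]
pop() → 51: heap contents = []
push(19): heap contents = [19]
push(55): heap contents = [19, 55]
pop() → 19: heap contents = [55]
push(2): heap contents = [2, 55]
push(20): heap contents = [2, 20, 55]
push(90): heap contents = [2, 20, 55, 90]
push(31): heap contents = [2, 20, 31, 55, 90]
pop() → 2: heap contents = [20, 31, 55, 90]
push(63): heap contents = [20, 31, 55, 63, 90]
push(64): heap contents = [20, 31, 55, 63, 64, 90]
push(40): heap contents = [20, 31, 40, 55, 63, 64, 90]
pop() → 20: heap contents = [31, 40, 55, 63, 64, 90]

Answer: 51 19 2 20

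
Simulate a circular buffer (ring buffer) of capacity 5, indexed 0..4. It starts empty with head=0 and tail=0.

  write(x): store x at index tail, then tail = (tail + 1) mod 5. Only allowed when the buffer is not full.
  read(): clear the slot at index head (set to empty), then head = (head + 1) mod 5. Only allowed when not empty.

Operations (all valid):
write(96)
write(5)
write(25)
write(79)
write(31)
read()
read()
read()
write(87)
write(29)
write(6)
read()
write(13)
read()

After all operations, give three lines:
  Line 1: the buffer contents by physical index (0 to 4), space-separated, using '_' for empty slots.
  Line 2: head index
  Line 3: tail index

Answer: 87 29 6 13 _
0
4

Derivation:
write(96): buf=[96 _ _ _ _], head=0, tail=1, size=1
write(5): buf=[96 5 _ _ _], head=0, tail=2, size=2
write(25): buf=[96 5 25 _ _], head=0, tail=3, size=3
write(79): buf=[96 5 25 79 _], head=0, tail=4, size=4
write(31): buf=[96 5 25 79 31], head=0, tail=0, size=5
read(): buf=[_ 5 25 79 31], head=1, tail=0, size=4
read(): buf=[_ _ 25 79 31], head=2, tail=0, size=3
read(): buf=[_ _ _ 79 31], head=3, tail=0, size=2
write(87): buf=[87 _ _ 79 31], head=3, tail=1, size=3
write(29): buf=[87 29 _ 79 31], head=3, tail=2, size=4
write(6): buf=[87 29 6 79 31], head=3, tail=3, size=5
read(): buf=[87 29 6 _ 31], head=4, tail=3, size=4
write(13): buf=[87 29 6 13 31], head=4, tail=4, size=5
read(): buf=[87 29 6 13 _], head=0, tail=4, size=4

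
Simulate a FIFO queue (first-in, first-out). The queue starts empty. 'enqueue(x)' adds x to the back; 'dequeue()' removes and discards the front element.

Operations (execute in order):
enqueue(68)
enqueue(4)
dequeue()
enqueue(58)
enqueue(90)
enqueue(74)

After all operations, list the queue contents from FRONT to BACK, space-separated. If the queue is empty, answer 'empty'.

Answer: 4 58 90 74

Derivation:
enqueue(68): [68]
enqueue(4): [68, 4]
dequeue(): [4]
enqueue(58): [4, 58]
enqueue(90): [4, 58, 90]
enqueue(74): [4, 58, 90, 74]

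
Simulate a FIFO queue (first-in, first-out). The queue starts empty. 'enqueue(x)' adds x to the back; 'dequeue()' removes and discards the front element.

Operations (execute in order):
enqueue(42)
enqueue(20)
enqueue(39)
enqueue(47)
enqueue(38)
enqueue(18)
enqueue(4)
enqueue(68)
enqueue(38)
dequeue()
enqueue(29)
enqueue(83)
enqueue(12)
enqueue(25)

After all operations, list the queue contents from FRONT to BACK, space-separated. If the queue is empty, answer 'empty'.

enqueue(42): [42]
enqueue(20): [42, 20]
enqueue(39): [42, 20, 39]
enqueue(47): [42, 20, 39, 47]
enqueue(38): [42, 20, 39, 47, 38]
enqueue(18): [42, 20, 39, 47, 38, 18]
enqueue(4): [42, 20, 39, 47, 38, 18, 4]
enqueue(68): [42, 20, 39, 47, 38, 18, 4, 68]
enqueue(38): [42, 20, 39, 47, 38, 18, 4, 68, 38]
dequeue(): [20, 39, 47, 38, 18, 4, 68, 38]
enqueue(29): [20, 39, 47, 38, 18, 4, 68, 38, 29]
enqueue(83): [20, 39, 47, 38, 18, 4, 68, 38, 29, 83]
enqueue(12): [20, 39, 47, 38, 18, 4, 68, 38, 29, 83, 12]
enqueue(25): [20, 39, 47, 38, 18, 4, 68, 38, 29, 83, 12, 25]

Answer: 20 39 47 38 18 4 68 38 29 83 12 25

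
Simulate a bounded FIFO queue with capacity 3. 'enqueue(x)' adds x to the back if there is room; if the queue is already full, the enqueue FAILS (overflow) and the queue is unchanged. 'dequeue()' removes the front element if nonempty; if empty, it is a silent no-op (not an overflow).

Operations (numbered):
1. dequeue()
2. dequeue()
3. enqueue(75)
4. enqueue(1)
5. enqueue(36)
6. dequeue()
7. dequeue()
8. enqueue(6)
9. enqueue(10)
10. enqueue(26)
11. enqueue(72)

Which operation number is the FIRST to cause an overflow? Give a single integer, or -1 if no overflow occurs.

1. dequeue(): empty, no-op, size=0
2. dequeue(): empty, no-op, size=0
3. enqueue(75): size=1
4. enqueue(1): size=2
5. enqueue(36): size=3
6. dequeue(): size=2
7. dequeue(): size=1
8. enqueue(6): size=2
9. enqueue(10): size=3
10. enqueue(26): size=3=cap → OVERFLOW (fail)
11. enqueue(72): size=3=cap → OVERFLOW (fail)

Answer: 10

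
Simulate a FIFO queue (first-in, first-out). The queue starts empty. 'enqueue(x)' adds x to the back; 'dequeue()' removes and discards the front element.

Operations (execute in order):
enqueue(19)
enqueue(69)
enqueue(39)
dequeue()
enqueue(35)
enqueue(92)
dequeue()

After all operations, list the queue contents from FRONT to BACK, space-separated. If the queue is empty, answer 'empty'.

enqueue(19): [19]
enqueue(69): [19, 69]
enqueue(39): [19, 69, 39]
dequeue(): [69, 39]
enqueue(35): [69, 39, 35]
enqueue(92): [69, 39, 35, 92]
dequeue(): [39, 35, 92]

Answer: 39 35 92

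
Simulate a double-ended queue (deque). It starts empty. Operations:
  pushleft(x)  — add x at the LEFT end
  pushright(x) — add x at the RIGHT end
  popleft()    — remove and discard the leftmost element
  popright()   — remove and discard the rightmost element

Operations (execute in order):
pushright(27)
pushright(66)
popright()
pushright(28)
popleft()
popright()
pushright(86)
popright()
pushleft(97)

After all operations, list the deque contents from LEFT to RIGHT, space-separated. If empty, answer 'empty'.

pushright(27): [27]
pushright(66): [27, 66]
popright(): [27]
pushright(28): [27, 28]
popleft(): [28]
popright(): []
pushright(86): [86]
popright(): []
pushleft(97): [97]

Answer: 97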